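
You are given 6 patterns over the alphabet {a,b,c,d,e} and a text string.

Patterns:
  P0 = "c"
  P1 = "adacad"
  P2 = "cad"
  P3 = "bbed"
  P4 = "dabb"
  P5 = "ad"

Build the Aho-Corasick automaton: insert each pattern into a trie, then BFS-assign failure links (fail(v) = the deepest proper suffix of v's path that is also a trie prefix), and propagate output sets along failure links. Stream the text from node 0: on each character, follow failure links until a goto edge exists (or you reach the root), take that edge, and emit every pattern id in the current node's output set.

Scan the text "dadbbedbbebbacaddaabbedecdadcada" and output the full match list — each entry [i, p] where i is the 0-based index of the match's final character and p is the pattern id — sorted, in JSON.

Construct AC machine:
Trie (insert patterns):
  n0 'ε': a→2 b→10 c→1 d→14
  n1 'c': a→8  ←P0
  n2 'a': d→3
  n3 'ad': a→4  ←P5
  n4 'ada': c→5
  n5 'adac': a→6
  n6 'adaca': d→7
  n7 'adacad': ·  ←P1
  n8 'ca': d→9
  n9 'cad': ·  ←P2
  n10 'b': b→11
  n11 'bb': e→12
  n12 'bbe': d→13
  n13 'bbed': ·  ←P3
  n14 'd': a→15
  n15 'da': b→16
  n16 'dab': b→17
  n17 'dabb': ·  ←P4

Failure links (BFS by depth):
  n1('c'): parent n0 fail=0; on 'c' 0 → fail=0;  out {0}∪∅={0}
  n2('a'): parent n0 fail=0; on 'a' 0 → fail=0;  out ∅∪∅=∅
  n10('b'): parent n0 fail=0; on 'b' 0 → fail=0;  out ∅∪∅=∅
  n14('d'): parent n0 fail=0; on 'd' 0 → fail=0;  out ∅∪∅=∅
  n3('ad'): parent n2 fail=0; on 'd' 0 → fail=14;  out {5}∪∅={5}
  n8('ca'): parent n1 fail=0; on 'a' 0 → fail=2;  out ∅∪∅=∅
  n11('bb'): parent n10 fail=0; on 'b' 0 → fail=10;  out ∅∪∅=∅
  n15('da'): parent n14 fail=0; on 'a' 0 → fail=2;  out ∅∪∅=∅
  n4('ada'): parent n3 fail=14; on 'a' 14 → fail=15;  out ∅∪∅=∅
  n9('cad'): parent n8 fail=2; on 'd' 2 → fail=3;  out {2}∪{5}={2,5}
  n12('bbe'): parent n11 fail=10; on 'e' 10→0 → fail=0;  out ∅∪∅=∅
  n16('dab'): parent n15 fail=2; on 'b' 2→0 → fail=10;  out ∅∪∅=∅
  n5('adac'): parent n4 fail=15; on 'c' 15→2→0 → fail=1;  out ∅∪{0}={0}
  n13('bbed'): parent n12 fail=0; on 'd' 0 → fail=14;  out {3}∪∅={3}
  n17('dabb'): parent n16 fail=10; on 'b' 10 → fail=11;  out {4}∪∅={4}
  n6('adaca'): parent n5 fail=1; on 'a' 1 → fail=8;  out ∅∪∅=∅
  n7('adacad'): parent n6 fail=8; on 'd' 8 → fail=9;  out {1}∪{2,5}={1,2,5}

Scan:
i=0 'd': node 0→14
i=1 'a': node 14→15
i=2 'd': node 15→3 ·f  ** P5@[1:2]
i=3 'b': node 3→10 ·f
i=4 'b': node 10→11
i=5 'e': node 11→12
i=6 'd': node 12→13  ** P3@[3:6]
i=7 'b': node 13→10 ·f
i=8 'b': node 10→11
i=9 'e': node 11→12
i=10 'b': node 12→10 ·f
i=11 'b': node 10→11
i=12 'a': node 11→2 ·f
i=13 'c': node 2→1 ·f  ** P0@[13:13]
i=14 'a': node 1→8
i=15 'd': node 8→9  ** P2@[13:15],P5@[14:15]
i=16 'd': node 9→14 ·f
i=17 'a': node 14→15
i=18 'a': node 15→2 ·f
i=19 'b': node 2→10 ·f
i=20 'b': node 10→11
i=21 'e': node 11→12
i=22 'd': node 12→13  ** P3@[19:22]
i=23 'e': node 13→0 ·f
i=24 'c': node 0→1  ** P0@[24:24]
i=25 'd': node 1→14 ·f
i=26 'a': node 14→15
i=27 'd': node 15→3 ·f  ** P5@[26:27]
i=28 'c': node 3→1 ·f  ** P0@[28:28]
i=29 'a': node 1→8
i=30 'd': node 8→9  ** P2@[28:30],P5@[29:30]
i=31 'a': node 9→4 ·f

Result: [[2,5],[6,3],[13,0],[15,2],[15,5],[22,3],[24,0],[27,5],[28,0],[30,2],[30,5]]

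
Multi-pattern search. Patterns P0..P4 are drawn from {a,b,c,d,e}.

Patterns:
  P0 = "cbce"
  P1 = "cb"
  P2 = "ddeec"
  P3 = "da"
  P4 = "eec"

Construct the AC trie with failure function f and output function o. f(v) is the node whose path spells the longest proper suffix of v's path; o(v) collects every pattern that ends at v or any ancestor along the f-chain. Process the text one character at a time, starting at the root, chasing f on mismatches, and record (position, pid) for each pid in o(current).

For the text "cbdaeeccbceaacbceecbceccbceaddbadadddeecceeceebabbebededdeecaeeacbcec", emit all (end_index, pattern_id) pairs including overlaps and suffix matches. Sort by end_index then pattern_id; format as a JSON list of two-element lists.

Build:
Trie (insert patterns):
  n0 'ε': c→1 d→5 e→11
  n1 'c': b→2
  n2 'cb': c→3  [P1 ends]
  n3 'cbc': e→4
  n4 'cbce': ·  [P0 ends]
  n5 'd': a→10 d→6
  n6 'dd': e→7
  n7 'dde': e→8
  n8 'ddee': c→9
  n9 'ddeec': ·  [P2 ends]
  n10 'da': ·  [P3 ends]
  n11 'e': e→12
  n12 'ee': c→13
  n13 'eec': ·  [P4 ends]

BFS fail/out derivation:
  n1('c'): parent n0 fail=0; on 'c' 0 → fail=0;  out ∅∪∅=∅
  n5('d'): parent n0 fail=0; on 'd' 0 → fail=0;  out ∅∪∅=∅
  n11('e'): parent n0 fail=0; on 'e' 0 → fail=0;  out ∅∪∅=∅
  n2('cb'): parent n1 fail=0; on 'b' 0 → fail=0;  out {1}∪∅={1}
  n6('dd'): parent n5 fail=0; on 'd' 0 → fail=5;  out ∅∪∅=∅
  n10('da'): parent n5 fail=0; on 'a' 0 → fail=0;  out {3}∪∅={3}
  n12('ee'): parent n11 fail=0; on 'e' 0 → fail=11;  out ∅∪∅=∅
  n3('cbc'): parent n2 fail=0; on 'c' 0 → fail=1;  out ∅∪∅=∅
  n7('dde'): parent n6 fail=5; on 'e' 5→0 → fail=11;  out ∅∪∅=∅
  n13('eec'): parent n12 fail=11; on 'c' 11→0 → fail=1;  out {4}∪∅={4}
  n4('cbce'): parent n3 fail=1; on 'e' 1→0 → fail=11;  out {0}∪∅={0}
  n8('ddee'): parent n7 fail=11; on 'e' 11 → fail=12;  out ∅∪∅=∅
  n9('ddeec'): parent n8 fail=12; on 'c' 12 → fail=13;  out {2}∪{4}={2,4}

Text stream:
[0] read 'c'  n0⇒n1
[1] read 'b'  n1⇒n2  ** P1@[0:1]
[2] read 'd'  n2⇒n5 (via fail)
[3] read 'a'  n5⇒n10  ** P3@[2:3]
[4] read 'e'  n10⇒n11 (via fail)
[5] read 'e'  n11⇒n12
[6] read 'c'  n12⇒n13  ** P4@[4:6]
[7] read 'c'  n13⇒n1 (via fail)
[8] read 'b'  n1⇒n2  ** P1@[7:8]
[9] read 'c'  n2⇒n3
[10] read 'e'  n3⇒n4  ** P0@[7:10]
[11] read 'a'  n4⇒n0 (via fail)
[12] read 'a'  n0⇒n0
[13] read 'c'  n0⇒n1
[14] read 'b'  n1⇒n2  ** P1@[13:14]
[15] read 'c'  n2⇒n3
[16] read 'e'  n3⇒n4  ** P0@[13:16]
[17] read 'e'  n4⇒n12 (via fail)
[18] read 'c'  n12⇒n13  ** P4@[16:18]
[19] read 'b'  n13⇒n2 (via fail)  ** P1@[18:19]
[20] read 'c'  n2⇒n3
[21] read 'e'  n3⇒n4  ** P0@[18:21]
[22] read 'c'  n4⇒n1 (via fail)
[23] read 'c'  n1⇒n1 (via fail)
[24] read 'b'  n1⇒n2  ** P1@[23:24]
[25] read 'c'  n2⇒n3
[26] read 'e'  n3⇒n4  ** P0@[23:26]
[27] read 'a'  n4⇒n0 (via fail)
[28] read 'd'  n0⇒n5
[29] read 'd'  n5⇒n6
[30] read 'b'  n6⇒n0 (via fail)
[31] read 'a'  n0⇒n0
[32] read 'd'  n0⇒n5
[33] read 'a'  n5⇒n10  ** P3@[32:33]
[34] read 'd'  n10⇒n5 (via fail)
[35] read 'd'  n5⇒n6
[36] read 'd'  n6⇒n6 (via fail)
[37] read 'e'  n6⇒n7
[38] read 'e'  n7⇒n8
[39] read 'c'  n8⇒n9  ** P2@[35:39],P4@[37:39]
[40] read 'c'  n9⇒n1 (via fail)
[41] read 'e'  n1⇒n11 (via fail)
[42] read 'e'  n11⇒n12
[43] read 'c'  n12⇒n13  ** P4@[41:43]
[44] read 'e'  n13⇒n11 (via fail)
[45] read 'e'  n11⇒n12
[46] read 'b'  n12⇒n0 (via fail)
[47] read 'a'  n0⇒n0
[48] read 'b'  n0⇒n0
[49] read 'b'  n0⇒n0
[50] read 'e'  n0⇒n11
[51] read 'b'  n11⇒n0 (via fail)
[52] read 'e'  n0⇒n11
[53] read 'd'  n11⇒n5 (via fail)
[54] read 'e'  n5⇒n11 (via fail)
[55] read 'd'  n11⇒n5 (via fail)
[56] read 'd'  n5⇒n6
[57] read 'e'  n6⇒n7
[58] read 'e'  n7⇒n8
[59] read 'c'  n8⇒n9  ** P2@[55:59],P4@[57:59]
[60] read 'a'  n9⇒n0 (via fail)
[61] read 'e'  n0⇒n11
[62] read 'e'  n11⇒n12
[63] read 'a'  n12⇒n0 (via fail)
[64] read 'c'  n0⇒n1
[65] read 'b'  n1⇒n2  ** P1@[64:65]
[66] read 'c'  n2⇒n3
[67] read 'e'  n3⇒n4  ** P0@[64:67]
[68] read 'c'  n4⇒n1 (via fail)

All matches (sorted): [[1,1],[3,3],[6,4],[8,1],[10,0],[14,1],[16,0],[18,4],[19,1],[21,0],[24,1],[26,0],[33,3],[39,2],[39,4],[43,4],[59,2],[59,4],[65,1],[67,0]]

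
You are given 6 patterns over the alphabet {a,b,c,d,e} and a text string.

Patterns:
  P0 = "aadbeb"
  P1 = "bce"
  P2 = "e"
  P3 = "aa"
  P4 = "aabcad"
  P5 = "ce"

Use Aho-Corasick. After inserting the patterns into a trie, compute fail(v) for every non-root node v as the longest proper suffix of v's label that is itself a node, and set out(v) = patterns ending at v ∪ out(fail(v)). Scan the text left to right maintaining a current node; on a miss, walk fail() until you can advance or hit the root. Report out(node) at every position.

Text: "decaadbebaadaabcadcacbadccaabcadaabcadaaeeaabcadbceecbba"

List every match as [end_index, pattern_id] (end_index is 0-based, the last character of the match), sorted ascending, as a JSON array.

Construct AC machine:
Trie nodes:
  n0 'ε': a→1 b→7 c→15 e→10
  n1 'a': a→2
  n2 'aa': b→11 d→3  [P3 ends]
  n3 'aad': b→4
  n4 'aadb': e→5
  n5 'aadbe': b→6
  n6 'aadbeb': ·  [P0 ends]
  n7 'b': c→8
  n8 'bc': e→9
  n9 'bce': ·  [P1 ends]
  n10 'e': ·  [P2 ends]
  n11 'aab': c→12
  n12 'aabc': a→13
  n13 'aabca': d→14
  n14 'aabcad': ·  [P4 ends]
  n15 'c': e→16
  n16 'ce': ·  [P5 ends]

BFS fail/out derivation:
  fail(1) 'a': from fail(0)=0 chase 'a': 0 ⇒ 0;  out=∅∪out(0)=∅
  fail(7) 'b': from fail(0)=0 chase 'b': 0 ⇒ 0;  out=∅∪out(0)=∅
  fail(10) 'e': from fail(0)=0 chase 'e': 0 ⇒ 0;  out={2}∪out(0)={2}
  fail(15) 'c': from fail(0)=0 chase 'c': 0 ⇒ 0;  out=∅∪out(0)=∅
  fail(2) 'aa': from fail(1)=0 chase 'a': 0 ⇒ 1;  out={3}∪out(1)={3}
  fail(8) 'bc': from fail(7)=0 chase 'c': 0 ⇒ 15;  out=∅∪out(15)=∅
  fail(16) 'ce': from fail(15)=0 chase 'e': 0 ⇒ 10;  out={5}∪out(10)={2,5}
  fail(3) 'aad': from fail(2)=1 chase 'd': 1→0 ⇒ 0;  out=∅∪out(0)=∅
  fail(9) 'bce': from fail(8)=15 chase 'e': 15 ⇒ 16;  out={1}∪out(16)={1,2,5}
  fail(11) 'aab': from fail(2)=1 chase 'b': 1→0 ⇒ 7;  out=∅∪out(7)=∅
  fail(4) 'aadb': from fail(3)=0 chase 'b': 0 ⇒ 7;  out=∅∪out(7)=∅
  fail(12) 'aabc': from fail(11)=7 chase 'c': 7 ⇒ 8;  out=∅∪out(8)=∅
  fail(5) 'aadbe': from fail(4)=7 chase 'e': 7→0 ⇒ 10;  out=∅∪out(10)={2}
  fail(13) 'aabca': from fail(12)=8 chase 'a': 8→15→0 ⇒ 1;  out=∅∪out(1)=∅
  fail(6) 'aadbeb': from fail(5)=10 chase 'b': 10→0 ⇒ 7;  out={0}∪out(7)={0}
  fail(14) 'aabcad': from fail(13)=1 chase 'd': 1→0 ⇒ 0;  out={4}∪out(0)={4}

Scan:
i=0 'd': node 0→0
i=1 'e': node 0→10  emit P2@[1:1]
i=2 'c': node 10→15 ·f
i=3 'a': node 15→1 ·f
i=4 'a': node 1→2  emit P3@[3:4]
i=5 'd': node 2→3
i=6 'b': node 3→4
i=7 'e': node 4→5  emit P2@[7:7]
i=8 'b': node 5→6  emit P0@[3:8]
i=9 'a': node 6→1 ·f
i=10 'a': node 1→2  emit P3@[9:10]
i=11 'd': node 2→3
i=12 'a': node 3→1 ·f
i=13 'a': node 1→2  emit P3@[12:13]
i=14 'b': node 2→11
i=15 'c': node 11→12
i=16 'a': node 12→13
i=17 'd': node 13→14  emit P4@[12:17]
i=18 'c': node 14→15 ·f
i=19 'a': node 15→1 ·f
i=20 'c': node 1→15 ·f
i=21 'b': node 15→7 ·f
i=22 'a': node 7→1 ·f
i=23 'd': node 1→0 ·f
i=24 'c': node 0→15
i=25 'c': node 15→15 ·f
i=26 'a': node 15→1 ·f
i=27 'a': node 1→2  emit P3@[26:27]
i=28 'b': node 2→11
i=29 'c': node 11→12
i=30 'a': node 12→13
i=31 'd': node 13→14  emit P4@[26:31]
i=32 'a': node 14→1 ·f
i=33 'a': node 1→2  emit P3@[32:33]
i=34 'b': node 2→11
i=35 'c': node 11→12
i=36 'a': node 12→13
i=37 'd': node 13→14  emit P4@[32:37]
i=38 'a': node 14→1 ·f
i=39 'a': node 1→2  emit P3@[38:39]
i=40 'e': node 2→10 ·f  emit P2@[40:40]
i=41 'e': node 10→10 ·f  emit P2@[41:41]
i=42 'a': node 10→1 ·f
i=43 'a': node 1→2  emit P3@[42:43]
i=44 'b': node 2→11
i=45 'c': node 11→12
i=46 'a': node 12→13
i=47 'd': node 13→14  emit P4@[42:47]
i=48 'b': node 14→7 ·f
i=49 'c': node 7→8
i=50 'e': node 8→9  emit P1@[48:50],P2@[50:50],P5@[49:50]
i=51 'e': node 9→10 ·f  emit P2@[51:51]
i=52 'c': node 10→15 ·f
i=53 'b': node 15→7 ·f
i=54 'b': node 7→7 ·f
i=55 'a': node 7→1 ·f

Result: [[1,2],[4,3],[7,2],[8,0],[10,3],[13,3],[17,4],[27,3],[31,4],[33,3],[37,4],[39,3],[40,2],[41,2],[43,3],[47,4],[50,1],[50,2],[50,5],[51,2]]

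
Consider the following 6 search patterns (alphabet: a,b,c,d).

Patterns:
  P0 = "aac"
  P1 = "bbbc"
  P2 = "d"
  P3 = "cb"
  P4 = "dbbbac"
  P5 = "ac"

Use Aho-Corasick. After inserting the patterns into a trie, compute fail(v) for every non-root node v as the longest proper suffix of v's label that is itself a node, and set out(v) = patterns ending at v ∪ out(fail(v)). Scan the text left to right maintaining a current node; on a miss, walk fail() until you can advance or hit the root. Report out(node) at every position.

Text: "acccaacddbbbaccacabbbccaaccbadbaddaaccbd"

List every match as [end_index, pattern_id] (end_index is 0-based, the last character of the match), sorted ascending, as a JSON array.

Build automaton:
Trie (insert patterns):
  n0 'ε': a→1 b→4 c→9 d→8
  n1 'a': a→2 c→16
  n2 'aa': c→3
  n3 'aac': ·  ←P0
  n4 'b': b→5
  n5 'bb': b→6
  n6 'bbb': c→7
  n7 'bbbc': ·  ←P1
  n8 'd': b→11  ←P2
  n9 'c': b→10
  n10 'cb': ·  ←P3
  n11 'db': b→12
  n12 'dbb': b→13
  n13 'dbbb': a→14
  n14 'dbbba': c→15
  n15 'dbbbac': ·  ←P4
  n16 'ac': ·  ←P5

BFS fail/out derivation:
  n1('a'): parent n0 fail=0; on 'a' 0 → fail=0;  out ∅∪∅=∅
  n4('b'): parent n0 fail=0; on 'b' 0 → fail=0;  out ∅∪∅=∅
  n8('d'): parent n0 fail=0; on 'd' 0 → fail=0;  out {2}∪∅={2}
  n9('c'): parent n0 fail=0; on 'c' 0 → fail=0;  out ∅∪∅=∅
  n2('aa'): parent n1 fail=0; on 'a' 0 → fail=1;  out ∅∪∅=∅
  n5('bb'): parent n4 fail=0; on 'b' 0 → fail=4;  out ∅∪∅=∅
  n10('cb'): parent n9 fail=0; on 'b' 0 → fail=4;  out {3}∪∅={3}
  n11('db'): parent n8 fail=0; on 'b' 0 → fail=4;  out ∅∪∅=∅
  n16('ac'): parent n1 fail=0; on 'c' 0 → fail=9;  out {5}∪∅={5}
  n3('aac'): parent n2 fail=1; on 'c' 1 → fail=16;  out {0}∪{5}={0,5}
  n6('bbb'): parent n5 fail=4; on 'b' 4 → fail=5;  out ∅∪∅=∅
  n12('dbb'): parent n11 fail=4; on 'b' 4 → fail=5;  out ∅∪∅=∅
  n7('bbbc'): parent n6 fail=5; on 'c' 5→4→0 → fail=9;  out {1}∪∅={1}
  n13('dbbb'): parent n12 fail=5; on 'b' 5 → fail=6;  out ∅∪∅=∅
  n14('dbbba'): parent n13 fail=6; on 'a' 6→5→4→0 → fail=1;  out ∅∪∅=∅
  n15('dbbbac'): parent n14 fail=1; on 'c' 1 → fail=16;  out {4}∪{5}={4,5}

Scan:
i=0 'a': node 0→1
i=1 'c': node 1→16  ** P5@[0:1]
i=2 'c': node 16→9 ·f
i=3 'c': node 9→9 ·f
i=4 'a': node 9→1 ·f
i=5 'a': node 1→2
i=6 'c': node 2→3  ** P0@[4:6],P5@[5:6]
i=7 'd': node 3→8 ·f  ** P2@[7:7]
i=8 'd': node 8→8 ·f  ** P2@[8:8]
i=9 'b': node 8→11
i=10 'b': node 11→12
i=11 'b': node 12→13
i=12 'a': node 13→14
i=13 'c': node 14→15  ** P4@[8:13],P5@[12:13]
i=14 'c': node 15→9 ·f
i=15 'a': node 9→1 ·f
i=16 'c': node 1→16  ** P5@[15:16]
i=17 'a': node 16→1 ·f
i=18 'b': node 1→4 ·f
i=19 'b': node 4→5
i=20 'b': node 5→6
i=21 'c': node 6→7  ** P1@[18:21]
i=22 'c': node 7→9 ·f
i=23 'a': node 9→1 ·f
i=24 'a': node 1→2
i=25 'c': node 2→3  ** P0@[23:25],P5@[24:25]
i=26 'c': node 3→9 ·f
i=27 'b': node 9→10  ** P3@[26:27]
i=28 'a': node 10→1 ·f
i=29 'd': node 1→8 ·f  ** P2@[29:29]
i=30 'b': node 8→11
i=31 'a': node 11→1 ·f
i=32 'd': node 1→8 ·f  ** P2@[32:32]
i=33 'd': node 8→8 ·f  ** P2@[33:33]
i=34 'a': node 8→1 ·f
i=35 'a': node 1→2
i=36 'c': node 2→3  ** P0@[34:36],P5@[35:36]
i=37 'c': node 3→9 ·f
i=38 'b': node 9→10  ** P3@[37:38]
i=39 'd': node 10→8 ·f  ** P2@[39:39]

Result: [[1,5],[6,0],[6,5],[7,2],[8,2],[13,4],[13,5],[16,5],[21,1],[25,0],[25,5],[27,3],[29,2],[32,2],[33,2],[36,0],[36,5],[38,3],[39,2]]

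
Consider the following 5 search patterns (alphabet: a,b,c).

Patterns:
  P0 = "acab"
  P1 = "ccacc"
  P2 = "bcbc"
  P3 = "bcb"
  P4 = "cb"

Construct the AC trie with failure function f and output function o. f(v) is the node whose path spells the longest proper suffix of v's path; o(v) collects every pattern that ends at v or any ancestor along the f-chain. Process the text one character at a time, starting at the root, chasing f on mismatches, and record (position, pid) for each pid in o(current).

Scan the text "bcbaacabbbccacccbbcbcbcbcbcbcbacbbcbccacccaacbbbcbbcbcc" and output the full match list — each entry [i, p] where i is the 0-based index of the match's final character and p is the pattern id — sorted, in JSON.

Build automaton:
Trie nodes:
  0='ε' goto a→1 b→10 c→5
  1='a' goto c→2
  2='ac' goto a→3
  3='aca' goto b→4
  4='acab' goto ·  ←P0
  5='c' goto b→14 c→6
  6='cc' goto a→7
  7='cca' goto c→8
  8='ccac' goto c→9
  9='ccacc' goto ·  ←P1
  10='b' goto c→11
  11='bc' goto b→12
  12='bcb' goto c→13  ←P3
  13='bcbc' goto ·  ←P2
  14='cb' goto ·  ←P4

Failure links (BFS by depth):
  fail(1) 'a': from fail(0)=0 chase 'a': 0 ⇒ 0;  out=∅∪out(0)=∅
  fail(5) 'c': from fail(0)=0 chase 'c': 0 ⇒ 0;  out=∅∪out(0)=∅
  fail(10) 'b': from fail(0)=0 chase 'b': 0 ⇒ 0;  out=∅∪out(0)=∅
  fail(2) 'ac': from fail(1)=0 chase 'c': 0 ⇒ 5;  out=∅∪out(5)=∅
  fail(6) 'cc': from fail(5)=0 chase 'c': 0 ⇒ 5;  out=∅∪out(5)=∅
  fail(11) 'bc': from fail(10)=0 chase 'c': 0 ⇒ 5;  out=∅∪out(5)=∅
  fail(14) 'cb': from fail(5)=0 chase 'b': 0 ⇒ 10;  out={4}∪out(10)={4}
  fail(3) 'aca': from fail(2)=5 chase 'a': 5→0 ⇒ 1;  out=∅∪out(1)=∅
  fail(7) 'cca': from fail(6)=5 chase 'a': 5→0 ⇒ 1;  out=∅∪out(1)=∅
  fail(12) 'bcb': from fail(11)=5 chase 'b': 5 ⇒ 14;  out={3}∪out(14)={3,4}
  fail(4) 'acab': from fail(3)=1 chase 'b': 1→0 ⇒ 10;  out={0}∪out(10)={0}
  fail(8) 'ccac': from fail(7)=1 chase 'c': 1 ⇒ 2;  out=∅∪out(2)=∅
  fail(13) 'bcbc': from fail(12)=14 chase 'c': 14→10 ⇒ 11;  out={2}∪out(11)={2}
  fail(9) 'ccacc': from fail(8)=2 chase 'c': 2→5 ⇒ 6;  out={1}∪out(6)={1}

Text stream:
i=0 'b': node 0→10
i=1 'c': node 10→11
i=2 'b': node 11→12  emit P3@[0:2],P4@[1:2]
i=3 'a': node 12→1 (via fail)
i=4 'a': node 1→1 (via fail)
i=5 'c': node 1→2
i=6 'a': node 2→3
i=7 'b': node 3→4  emit P0@[4:7]
i=8 'b': node 4→10 (via fail)
i=9 'b': node 10→10 (via fail)
i=10 'c': node 10→11
i=11 'c': node 11→6 (via fail)
i=12 'a': node 6→7
i=13 'c': node 7→8
i=14 'c': node 8→9  emit P1@[10:14]
i=15 'c': node 9→6 (via fail)
i=16 'b': node 6→14 (via fail)  emit P4@[15:16]
i=17 'b': node 14→10 (via fail)
i=18 'c': node 10→11
i=19 'b': node 11→12  emit P3@[17:19],P4@[18:19]
i=20 'c': node 12→13  emit P2@[17:20]
i=21 'b': node 13→12 (via fail)  emit P3@[19:21],P4@[20:21]
i=22 'c': node 12→13  emit P2@[19:22]
i=23 'b': node 13→12 (via fail)  emit P3@[21:23],P4@[22:23]
i=24 'c': node 12→13  emit P2@[21:24]
i=25 'b': node 13→12 (via fail)  emit P3@[23:25],P4@[24:25]
i=26 'c': node 12→13  emit P2@[23:26]
i=27 'b': node 13→12 (via fail)  emit P3@[25:27],P4@[26:27]
i=28 'c': node 12→13  emit P2@[25:28]
i=29 'b': node 13→12 (via fail)  emit P3@[27:29],P4@[28:29]
i=30 'a': node 12→1 (via fail)
i=31 'c': node 1→2
i=32 'b': node 2→14 (via fail)  emit P4@[31:32]
i=33 'b': node 14→10 (via fail)
i=34 'c': node 10→11
i=35 'b': node 11→12  emit P3@[33:35],P4@[34:35]
i=36 'c': node 12→13  emit P2@[33:36]
i=37 'c': node 13→6 (via fail)
i=38 'a': node 6→7
i=39 'c': node 7→8
i=40 'c': node 8→9  emit P1@[36:40]
i=41 'c': node 9→6 (via fail)
i=42 'a': node 6→7
i=43 'a': node 7→1 (via fail)
i=44 'c': node 1→2
i=45 'b': node 2→14 (via fail)  emit P4@[44:45]
i=46 'b': node 14→10 (via fail)
i=47 'b': node 10→10 (via fail)
i=48 'c': node 10→11
i=49 'b': node 11→12  emit P3@[47:49],P4@[48:49]
i=50 'b': node 12→10 (via fail)
i=51 'c': node 10→11
i=52 'b': node 11→12  emit P3@[50:52],P4@[51:52]
i=53 'c': node 12→13  emit P2@[50:53]
i=54 'c': node 13→6 (via fail)

All matches (sorted): [[2,3],[2,4],[7,0],[14,1],[16,4],[19,3],[19,4],[20,2],[21,3],[21,4],[22,2],[23,3],[23,4],[24,2],[25,3],[25,4],[26,2],[27,3],[27,4],[28,2],[29,3],[29,4],[32,4],[35,3],[35,4],[36,2],[40,1],[45,4],[49,3],[49,4],[52,3],[52,4],[53,2]]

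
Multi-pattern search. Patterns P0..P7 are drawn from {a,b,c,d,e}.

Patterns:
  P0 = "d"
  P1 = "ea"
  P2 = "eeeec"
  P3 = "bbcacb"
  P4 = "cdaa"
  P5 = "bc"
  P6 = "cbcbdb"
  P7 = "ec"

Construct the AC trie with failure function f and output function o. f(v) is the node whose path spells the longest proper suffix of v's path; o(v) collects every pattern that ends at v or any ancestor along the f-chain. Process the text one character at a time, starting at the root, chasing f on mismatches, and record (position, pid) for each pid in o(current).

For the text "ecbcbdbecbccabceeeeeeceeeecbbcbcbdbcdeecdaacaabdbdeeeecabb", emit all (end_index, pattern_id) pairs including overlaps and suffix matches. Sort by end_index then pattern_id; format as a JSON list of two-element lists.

Construct AC machine:
Trie (insert patterns):
  n0 'ε': b→8 c→14 d→1 e→2
  n1 'd': ·  ←P0
  n2 'e': a→3 c→24 e→4
  n3 'ea': ·  ←P1
  n4 'ee': e→5
  n5 'eee': e→6
  n6 'eeee': c→7
  n7 'eeeec': ·  ←P2
  n8 'b': b→9 c→18
  n9 'bb': c→10
  n10 'bbc': a→11
  n11 'bbca': c→12
  n12 'bbcac': b→13
  n13 'bbcacb': ·  ←P3
  n14 'c': b→19 d→15
  n15 'cd': a→16
  n16 'cda': a→17
  n17 'cdaa': ·  ←P4
  n18 'bc': ·  ←P5
  n19 'cb': c→20
  n20 'cbc': b→21
  n21 'cbcb': d→22
  n22 'cbcbd': b→23
  n23 'cbcbdb': ·  ←P6
  n24 'ec': ·  ←P7

BFS fail/out derivation:
  n1('d'): parent n0 fail=0; on 'd' 0 → fail=0;  out {0}∪∅={0}
  n2('e'): parent n0 fail=0; on 'e' 0 → fail=0;  out ∅∪∅=∅
  n8('b'): parent n0 fail=0; on 'b' 0 → fail=0;  out ∅∪∅=∅
  n14('c'): parent n0 fail=0; on 'c' 0 → fail=0;  out ∅∪∅=∅
  n3('ea'): parent n2 fail=0; on 'a' 0 → fail=0;  out {1}∪∅={1}
  n4('ee'): parent n2 fail=0; on 'e' 0 → fail=2;  out ∅∪∅=∅
  n9('bb'): parent n8 fail=0; on 'b' 0 → fail=8;  out ∅∪∅=∅
  n15('cd'): parent n14 fail=0; on 'd' 0 → fail=1;  out ∅∪{0}={0}
  n18('bc'): parent n8 fail=0; on 'c' 0 → fail=14;  out {5}∪∅={5}
  n19('cb'): parent n14 fail=0; on 'b' 0 → fail=8;  out ∅∪∅=∅
  n24('ec'): parent n2 fail=0; on 'c' 0 → fail=14;  out {7}∪∅={7}
  n5('eee'): parent n4 fail=2; on 'e' 2 → fail=4;  out ∅∪∅=∅
  n10('bbc'): parent n9 fail=8; on 'c' 8 → fail=18;  out ∅∪{5}={5}
  n16('cda'): parent n15 fail=1; on 'a' 1→0 → fail=0;  out ∅∪∅=∅
  n20('cbc'): parent n19 fail=8; on 'c' 8 → fail=18;  out ∅∪{5}={5}
  n6('eeee'): parent n5 fail=4; on 'e' 4 → fail=5;  out ∅∪∅=∅
  n11('bbca'): parent n10 fail=18; on 'a' 18→14→0 → fail=0;  out ∅∪∅=∅
  n17('cdaa'): parent n16 fail=0; on 'a' 0 → fail=0;  out {4}∪∅={4}
  n21('cbcb'): parent n20 fail=18; on 'b' 18→14 → fail=19;  out ∅∪∅=∅
  n7('eeeec'): parent n6 fail=5; on 'c' 5→4→2 → fail=24;  out {2}∪{7}={2,7}
  n12('bbcac'): parent n11 fail=0; on 'c' 0 → fail=14;  out ∅∪∅=∅
  n22('cbcbd'): parent n21 fail=19; on 'd' 19→8→0 → fail=1;  out ∅∪{0}={0}
  n13('bbcacb'): parent n12 fail=14; on 'b' 14 → fail=19;  out {3}∪∅={3}
  n23('cbcbdb'): parent n22 fail=1; on 'b' 1→0 → fail=8;  out {6}∪∅={6}

Text stream:
[0] read 'e'  n0⇒n2
[1] read 'c'  n2⇒n24  ** P7@[0:1]
[2] read 'b'  n24⇒n19 (via fail)
[3] read 'c'  n19⇒n20  ** P5@[2:3]
[4] read 'b'  n20⇒n21
[5] read 'd'  n21⇒n22  ** P0@[5:5]
[6] read 'b'  n22⇒n23  ** P6@[1:6]
[7] read 'e'  n23⇒n2 (via fail)
[8] read 'c'  n2⇒n24  ** P7@[7:8]
[9] read 'b'  n24⇒n19 (via fail)
[10] read 'c'  n19⇒n20  ** P5@[9:10]
[11] read 'c'  n20⇒n14 (via fail)
[12] read 'a'  n14⇒n0 (via fail)
[13] read 'b'  n0⇒n8
[14] read 'c'  n8⇒n18  ** P5@[13:14]
[15] read 'e'  n18⇒n2 (via fail)
[16] read 'e'  n2⇒n4
[17] read 'e'  n4⇒n5
[18] read 'e'  n5⇒n6
[19] read 'e'  n6⇒n6 (via fail)
[20] read 'e'  n6⇒n6 (via fail)
[21] read 'c'  n6⇒n7  ** P2@[17:21],P7@[20:21]
[22] read 'e'  n7⇒n2 (via fail)
[23] read 'e'  n2⇒n4
[24] read 'e'  n4⇒n5
[25] read 'e'  n5⇒n6
[26] read 'c'  n6⇒n7  ** P2@[22:26],P7@[25:26]
[27] read 'b'  n7⇒n19 (via fail)
[28] read 'b'  n19⇒n9 (via fail)
[29] read 'c'  n9⇒n10  ** P5@[28:29]
[30] read 'b'  n10⇒n19 (via fail)
[31] read 'c'  n19⇒n20  ** P5@[30:31]
[32] read 'b'  n20⇒n21
[33] read 'd'  n21⇒n22  ** P0@[33:33]
[34] read 'b'  n22⇒n23  ** P6@[29:34]
[35] read 'c'  n23⇒n18 (via fail)  ** P5@[34:35]
[36] read 'd'  n18⇒n15 (via fail)  ** P0@[36:36]
[37] read 'e'  n15⇒n2 (via fail)
[38] read 'e'  n2⇒n4
[39] read 'c'  n4⇒n24 (via fail)  ** P7@[38:39]
[40] read 'd'  n24⇒n15 (via fail)  ** P0@[40:40]
[41] read 'a'  n15⇒n16
[42] read 'a'  n16⇒n17  ** P4@[39:42]
[43] read 'c'  n17⇒n14 (via fail)
[44] read 'a'  n14⇒n0 (via fail)
[45] read 'a'  n0⇒n0
[46] read 'b'  n0⇒n8
[47] read 'd'  n8⇒n1 (via fail)  ** P0@[47:47]
[48] read 'b'  n1⇒n8 (via fail)
[49] read 'd'  n8⇒n1 (via fail)  ** P0@[49:49]
[50] read 'e'  n1⇒n2 (via fail)
[51] read 'e'  n2⇒n4
[52] read 'e'  n4⇒n5
[53] read 'e'  n5⇒n6
[54] read 'c'  n6⇒n7  ** P2@[50:54],P7@[53:54]
[55] read 'a'  n7⇒n0 (via fail)
[56] read 'b'  n0⇒n8
[57] read 'b'  n8⇒n9

All matches (sorted): [[1,7],[3,5],[5,0],[6,6],[8,7],[10,5],[14,5],[21,2],[21,7],[26,2],[26,7],[29,5],[31,5],[33,0],[34,6],[35,5],[36,0],[39,7],[40,0],[42,4],[47,0],[49,0],[54,2],[54,7]]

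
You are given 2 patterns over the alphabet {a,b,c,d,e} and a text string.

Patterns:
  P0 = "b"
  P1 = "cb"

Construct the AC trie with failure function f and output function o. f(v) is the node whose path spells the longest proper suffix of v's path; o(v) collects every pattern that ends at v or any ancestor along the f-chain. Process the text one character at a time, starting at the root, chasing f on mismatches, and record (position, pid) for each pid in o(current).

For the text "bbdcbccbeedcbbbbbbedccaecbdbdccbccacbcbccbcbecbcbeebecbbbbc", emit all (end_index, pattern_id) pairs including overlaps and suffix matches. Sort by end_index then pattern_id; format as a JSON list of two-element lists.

Build:
Trie (insert patterns):
  0='ε' goto b→1 c→2
  1='b' goto ·  ←P0
  2='c' goto b→3
  3='cb' goto ·  ←P1

BFS fail/out derivation:
  n1('b'): parent n0 fail=0; on 'b' 0 → fail=0;  out {0}∪∅={0}
  n2('c'): parent n0 fail=0; on 'c' 0 → fail=0;  out ∅∪∅=∅
  n3('cb'): parent n2 fail=0; on 'b' 0 → fail=1;  out {1}∪{0}={0,1}

Scan:
pos 0 'b': at 1  emit P0@[0:0]
pos 1 'b': at 1 (fail-walked)  emit P0@[1:1]
pos 2 'd': at 0 (fail-walked)
pos 3 'c': at 2
pos 4 'b': at 3  emit P0@[4:4],P1@[3:4]
pos 5 'c': at 2 (fail-walked)
pos 6 'c': at 2 (fail-walked)
pos 7 'b': at 3  emit P0@[7:7],P1@[6:7]
pos 8 'e': at 0 (fail-walked)
pos 9 'e': at 0
pos 10 'd': at 0
pos 11 'c': at 2
pos 12 'b': at 3  emit P0@[12:12],P1@[11:12]
pos 13 'b': at 1 (fail-walked)  emit P0@[13:13]
pos 14 'b': at 1 (fail-walked)  emit P0@[14:14]
pos 15 'b': at 1 (fail-walked)  emit P0@[15:15]
pos 16 'b': at 1 (fail-walked)  emit P0@[16:16]
pos 17 'b': at 1 (fail-walked)  emit P0@[17:17]
pos 18 'e': at 0 (fail-walked)
pos 19 'd': at 0
pos 20 'c': at 2
pos 21 'c': at 2 (fail-walked)
pos 22 'a': at 0 (fail-walked)
pos 23 'e': at 0
pos 24 'c': at 2
pos 25 'b': at 3  emit P0@[25:25],P1@[24:25]
pos 26 'd': at 0 (fail-walked)
pos 27 'b': at 1  emit P0@[27:27]
pos 28 'd': at 0 (fail-walked)
pos 29 'c': at 2
pos 30 'c': at 2 (fail-walked)
pos 31 'b': at 3  emit P0@[31:31],P1@[30:31]
pos 32 'c': at 2 (fail-walked)
pos 33 'c': at 2 (fail-walked)
pos 34 'a': at 0 (fail-walked)
pos 35 'c': at 2
pos 36 'b': at 3  emit P0@[36:36],P1@[35:36]
pos 37 'c': at 2 (fail-walked)
pos 38 'b': at 3  emit P0@[38:38],P1@[37:38]
pos 39 'c': at 2 (fail-walked)
pos 40 'c': at 2 (fail-walked)
pos 41 'b': at 3  emit P0@[41:41],P1@[40:41]
pos 42 'c': at 2 (fail-walked)
pos 43 'b': at 3  emit P0@[43:43],P1@[42:43]
pos 44 'e': at 0 (fail-walked)
pos 45 'c': at 2
pos 46 'b': at 3  emit P0@[46:46],P1@[45:46]
pos 47 'c': at 2 (fail-walked)
pos 48 'b': at 3  emit P0@[48:48],P1@[47:48]
pos 49 'e': at 0 (fail-walked)
pos 50 'e': at 0
pos 51 'b': at 1  emit P0@[51:51]
pos 52 'e': at 0 (fail-walked)
pos 53 'c': at 2
pos 54 'b': at 3  emit P0@[54:54],P1@[53:54]
pos 55 'b': at 1 (fail-walked)  emit P0@[55:55]
pos 56 'b': at 1 (fail-walked)  emit P0@[56:56]
pos 57 'b': at 1 (fail-walked)  emit P0@[57:57]
pos 58 'c': at 2 (fail-walked)

All matches (sorted): [[0,0],[1,0],[4,0],[4,1],[7,0],[7,1],[12,0],[12,1],[13,0],[14,0],[15,0],[16,0],[17,0],[25,0],[25,1],[27,0],[31,0],[31,1],[36,0],[36,1],[38,0],[38,1],[41,0],[41,1],[43,0],[43,1],[46,0],[46,1],[48,0],[48,1],[51,0],[54,0],[54,1],[55,0],[56,0],[57,0]]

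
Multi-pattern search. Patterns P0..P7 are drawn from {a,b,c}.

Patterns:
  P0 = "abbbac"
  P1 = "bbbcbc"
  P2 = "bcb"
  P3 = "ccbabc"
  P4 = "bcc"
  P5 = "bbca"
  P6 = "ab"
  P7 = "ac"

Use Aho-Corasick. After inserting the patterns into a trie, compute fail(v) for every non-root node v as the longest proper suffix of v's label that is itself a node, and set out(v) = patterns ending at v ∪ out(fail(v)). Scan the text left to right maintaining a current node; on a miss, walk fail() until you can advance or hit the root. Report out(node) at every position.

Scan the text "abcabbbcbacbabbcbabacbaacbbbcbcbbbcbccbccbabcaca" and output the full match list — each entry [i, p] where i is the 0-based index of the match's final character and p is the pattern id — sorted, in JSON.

Construct AC machine:
Trie (insert patterns):
  n0 'ε': a→1 b→7 c→15
  n1 'a': b→2 c→24
  n2 'ab': b→3  [P6 ends]
  n3 'abb': b→4
  n4 'abbb': a→5
  n5 'abbba': c→6
  n6 'abbbac': ·  [P0 ends]
  n7 'b': b→8 c→13
  n8 'bb': b→9 c→22
  n9 'bbb': c→10
  n10 'bbbc': b→11
  n11 'bbbcb': c→12
  n12 'bbbcbc': ·  [P1 ends]
  n13 'bc': b→14 c→21
  n14 'bcb': ·  [P2 ends]
  n15 'c': c→16
  n16 'cc': b→17
  n17 'ccb': a→18
  n18 'ccba': b→19
  n19 'ccbab': c→20
  n20 'ccbabc': ·  [P3 ends]
  n21 'bcc': ·  [P4 ends]
  n22 'bbc': a→23
  n23 'bbca': ·  [P5 ends]
  n24 'ac': ·  [P7 ends]

Failure links (BFS by depth):
  n1('a'): parent n0 fail=0; on 'a' 0 → fail=0;  out ∅∪∅=∅
  n7('b'): parent n0 fail=0; on 'b' 0 → fail=0;  out ∅∪∅=∅
  n15('c'): parent n0 fail=0; on 'c' 0 → fail=0;  out ∅∪∅=∅
  n2('ab'): parent n1 fail=0; on 'b' 0 → fail=7;  out {6}∪∅={6}
  n8('bb'): parent n7 fail=0; on 'b' 0 → fail=7;  out ∅∪∅=∅
  n13('bc'): parent n7 fail=0; on 'c' 0 → fail=15;  out ∅∪∅=∅
  n16('cc'): parent n15 fail=0; on 'c' 0 → fail=15;  out ∅∪∅=∅
  n24('ac'): parent n1 fail=0; on 'c' 0 → fail=15;  out {7}∪∅={7}
  n3('abb'): parent n2 fail=7; on 'b' 7 → fail=8;  out ∅∪∅=∅
  n9('bbb'): parent n8 fail=7; on 'b' 7 → fail=8;  out ∅∪∅=∅
  n14('bcb'): parent n13 fail=15; on 'b' 15→0 → fail=7;  out {2}∪∅={2}
  n17('ccb'): parent n16 fail=15; on 'b' 15→0 → fail=7;  out ∅∪∅=∅
  n21('bcc'): parent n13 fail=15; on 'c' 15 → fail=16;  out {4}∪∅={4}
  n22('bbc'): parent n8 fail=7; on 'c' 7 → fail=13;  out ∅∪∅=∅
  n4('abbb'): parent n3 fail=8; on 'b' 8 → fail=9;  out ∅∪∅=∅
  n10('bbbc'): parent n9 fail=8; on 'c' 8 → fail=22;  out ∅∪∅=∅
  n18('ccba'): parent n17 fail=7; on 'a' 7→0 → fail=1;  out ∅∪∅=∅
  n23('bbca'): parent n22 fail=13; on 'a' 13→15→0 → fail=1;  out {5}∪∅={5}
  n5('abbba'): parent n4 fail=9; on 'a' 9→8→7→0 → fail=1;  out ∅∪∅=∅
  n11('bbbcb'): parent n10 fail=22; on 'b' 22→13 → fail=14;  out ∅∪{2}={2}
  n19('ccbab'): parent n18 fail=1; on 'b' 1 → fail=2;  out ∅∪{6}={6}
  n6('abbbac'): parent n5 fail=1; on 'c' 1 → fail=24;  out {0}∪{7}={0,7}
  n12('bbbcbc'): parent n11 fail=14; on 'c' 14→7 → fail=13;  out {1}∪∅={1}
  n20('ccbabc'): parent n19 fail=2; on 'c' 2→7 → fail=13;  out {3}∪∅={3}

Run:
i=0 'a': node 0→1
i=1 'b': node 1→2  ** P6@[0:1]
i=2 'c': node 2→13 ·f
i=3 'a': node 13→1 ·f
i=4 'b': node 1→2  ** P6@[3:4]
i=5 'b': node 2→3
i=6 'b': node 3→4
i=7 'c': node 4→10 ·f
i=8 'b': node 10→11  ** P2@[6:8]
i=9 'a': node 11→1 ·f
i=10 'c': node 1→24  ** P7@[9:10]
i=11 'b': node 24→7 ·f
i=12 'a': node 7→1 ·f
i=13 'b': node 1→2  ** P6@[12:13]
i=14 'b': node 2→3
i=15 'c': node 3→22 ·f
i=16 'b': node 22→14 ·f  ** P2@[14:16]
i=17 'a': node 14→1 ·f
i=18 'b': node 1→2  ** P6@[17:18]
i=19 'a': node 2→1 ·f
i=20 'c': node 1→24  ** P7@[19:20]
i=21 'b': node 24→7 ·f
i=22 'a': node 7→1 ·f
i=23 'a': node 1→1 ·f
i=24 'c': node 1→24  ** P7@[23:24]
i=25 'b': node 24→7 ·f
i=26 'b': node 7→8
i=27 'b': node 8→9
i=28 'c': node 9→10
i=29 'b': node 10→11  ** P2@[27:29]
i=30 'c': node 11→12  ** P1@[25:30]
i=31 'b': node 12→14 ·f  ** P2@[29:31]
i=32 'b': node 14→8 ·f
i=33 'b': node 8→9
i=34 'c': node 9→10
i=35 'b': node 10→11  ** P2@[33:35]
i=36 'c': node 11→12  ** P1@[31:36]
i=37 'c': node 12→21 ·f  ** P4@[35:37]
i=38 'b': node 21→17 ·f
i=39 'c': node 17→13 ·f
i=40 'c': node 13→21  ** P4@[38:40]
i=41 'b': node 21→17 ·f
i=42 'a': node 17→18
i=43 'b': node 18→19  ** P6@[42:43]
i=44 'c': node 19→20  ** P3@[39:44]
i=45 'a': node 20→1 ·f
i=46 'c': node 1→24  ** P7@[45:46]
i=47 'a': node 24→1 ·f

Matches: [[1,6],[4,6],[8,2],[10,7],[13,6],[16,2],[18,6],[20,7],[24,7],[29,2],[30,1],[31,2],[35,2],[36,1],[37,4],[40,4],[43,6],[44,3],[46,7]]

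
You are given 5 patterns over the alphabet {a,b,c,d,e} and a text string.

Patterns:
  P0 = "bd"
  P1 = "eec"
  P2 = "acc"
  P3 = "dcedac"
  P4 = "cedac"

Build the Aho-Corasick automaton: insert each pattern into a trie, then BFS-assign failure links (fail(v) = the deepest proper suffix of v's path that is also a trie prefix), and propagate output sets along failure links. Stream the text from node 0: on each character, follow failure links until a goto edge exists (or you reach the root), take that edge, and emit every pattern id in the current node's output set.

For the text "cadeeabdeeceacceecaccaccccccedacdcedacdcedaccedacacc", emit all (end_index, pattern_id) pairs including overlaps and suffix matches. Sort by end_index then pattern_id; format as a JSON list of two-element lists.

Build automaton:
Trie (insert patterns):
  n0 'ε': a→6 b→1 c→15 d→9 e→3
  n1 'b': d→2
  n2 'bd': ·  [P0 ends]
  n3 'e': e→4
  n4 'ee': c→5
  n5 'eec': ·  [P1 ends]
  n6 'a': c→7
  n7 'ac': c→8
  n8 'acc': ·  [P2 ends]
  n9 'd': c→10
  n10 'dc': e→11
  n11 'dce': d→12
  n12 'dced': a→13
  n13 'dceda': c→14
  n14 'dcedac': ·  [P3 ends]
  n15 'c': e→16
  n16 'ce': d→17
  n17 'ced': a→18
  n18 'ceda': c→19
  n19 'cedac': ·  [P4 ends]

Failure links (BFS by depth):
  fail(1) 'b': from fail(0)=0 chase 'b': 0 ⇒ 0;  out=∅∪out(0)=∅
  fail(3) 'e': from fail(0)=0 chase 'e': 0 ⇒ 0;  out=∅∪out(0)=∅
  fail(6) 'a': from fail(0)=0 chase 'a': 0 ⇒ 0;  out=∅∪out(0)=∅
  fail(9) 'd': from fail(0)=0 chase 'd': 0 ⇒ 0;  out=∅∪out(0)=∅
  fail(15) 'c': from fail(0)=0 chase 'c': 0 ⇒ 0;  out=∅∪out(0)=∅
  fail(2) 'bd': from fail(1)=0 chase 'd': 0 ⇒ 9;  out={0}∪out(9)={0}
  fail(4) 'ee': from fail(3)=0 chase 'e': 0 ⇒ 3;  out=∅∪out(3)=∅
  fail(7) 'ac': from fail(6)=0 chase 'c': 0 ⇒ 15;  out=∅∪out(15)=∅
  fail(10) 'dc': from fail(9)=0 chase 'c': 0 ⇒ 15;  out=∅∪out(15)=∅
  fail(16) 'ce': from fail(15)=0 chase 'e': 0 ⇒ 3;  out=∅∪out(3)=∅
  fail(5) 'eec': from fail(4)=3 chase 'c': 3→0 ⇒ 15;  out={1}∪out(15)={1}
  fail(8) 'acc': from fail(7)=15 chase 'c': 15→0 ⇒ 15;  out={2}∪out(15)={2}
  fail(11) 'dce': from fail(10)=15 chase 'e': 15 ⇒ 16;  out=∅∪out(16)=∅
  fail(17) 'ced': from fail(16)=3 chase 'd': 3→0 ⇒ 9;  out=∅∪out(9)=∅
  fail(12) 'dced': from fail(11)=16 chase 'd': 16 ⇒ 17;  out=∅∪out(17)=∅
  fail(18) 'ceda': from fail(17)=9 chase 'a': 9→0 ⇒ 6;  out=∅∪out(6)=∅
  fail(13) 'dceda': from fail(12)=17 chase 'a': 17 ⇒ 18;  out=∅∪out(18)=∅
  fail(19) 'cedac': from fail(18)=6 chase 'c': 6 ⇒ 7;  out={4}∪out(7)={4}
  fail(14) 'dcedac': from fail(13)=18 chase 'c': 18 ⇒ 19;  out={3}∪out(19)={3,4}

Scan:
[0] read 'c'  n0⇒n15
[1] read 'a'  n15⇒n6 (fail-walked)
[2] read 'd'  n6⇒n9 (fail-walked)
[3] read 'e'  n9⇒n3 (fail-walked)
[4] read 'e'  n3⇒n4
[5] read 'a'  n4⇒n6 (fail-walked)
[6] read 'b'  n6⇒n1 (fail-walked)
[7] read 'd'  n1⇒n2  ** P0@[6:7]
[8] read 'e'  n2⇒n3 (fail-walked)
[9] read 'e'  n3⇒n4
[10] read 'c'  n4⇒n5  ** P1@[8:10]
[11] read 'e'  n5⇒n16 (fail-walked)
[12] read 'a'  n16⇒n6 (fail-walked)
[13] read 'c'  n6⇒n7
[14] read 'c'  n7⇒n8  ** P2@[12:14]
[15] read 'e'  n8⇒n16 (fail-walked)
[16] read 'e'  n16⇒n4 (fail-walked)
[17] read 'c'  n4⇒n5  ** P1@[15:17]
[18] read 'a'  n5⇒n6 (fail-walked)
[19] read 'c'  n6⇒n7
[20] read 'c'  n7⇒n8  ** P2@[18:20]
[21] read 'a'  n8⇒n6 (fail-walked)
[22] read 'c'  n6⇒n7
[23] read 'c'  n7⇒n8  ** P2@[21:23]
[24] read 'c'  n8⇒n15 (fail-walked)
[25] read 'c'  n15⇒n15 (fail-walked)
[26] read 'c'  n15⇒n15 (fail-walked)
[27] read 'c'  n15⇒n15 (fail-walked)
[28] read 'e'  n15⇒n16
[29] read 'd'  n16⇒n17
[30] read 'a'  n17⇒n18
[31] read 'c'  n18⇒n19  ** P4@[27:31]
[32] read 'd'  n19⇒n9 (fail-walked)
[33] read 'c'  n9⇒n10
[34] read 'e'  n10⇒n11
[35] read 'd'  n11⇒n12
[36] read 'a'  n12⇒n13
[37] read 'c'  n13⇒n14  ** P3@[32:37],P4@[33:37]
[38] read 'd'  n14⇒n9 (fail-walked)
[39] read 'c'  n9⇒n10
[40] read 'e'  n10⇒n11
[41] read 'd'  n11⇒n12
[42] read 'a'  n12⇒n13
[43] read 'c'  n13⇒n14  ** P3@[38:43],P4@[39:43]
[44] read 'c'  n14⇒n8 (fail-walked)  ** P2@[42:44]
[45] read 'e'  n8⇒n16 (fail-walked)
[46] read 'd'  n16⇒n17
[47] read 'a'  n17⇒n18
[48] read 'c'  n18⇒n19  ** P4@[44:48]
[49] read 'a'  n19⇒n6 (fail-walked)
[50] read 'c'  n6⇒n7
[51] read 'c'  n7⇒n8  ** P2@[49:51]

Result: [[7,0],[10,1],[14,2],[17,1],[20,2],[23,2],[31,4],[37,3],[37,4],[43,3],[43,4],[44,2],[48,4],[51,2]]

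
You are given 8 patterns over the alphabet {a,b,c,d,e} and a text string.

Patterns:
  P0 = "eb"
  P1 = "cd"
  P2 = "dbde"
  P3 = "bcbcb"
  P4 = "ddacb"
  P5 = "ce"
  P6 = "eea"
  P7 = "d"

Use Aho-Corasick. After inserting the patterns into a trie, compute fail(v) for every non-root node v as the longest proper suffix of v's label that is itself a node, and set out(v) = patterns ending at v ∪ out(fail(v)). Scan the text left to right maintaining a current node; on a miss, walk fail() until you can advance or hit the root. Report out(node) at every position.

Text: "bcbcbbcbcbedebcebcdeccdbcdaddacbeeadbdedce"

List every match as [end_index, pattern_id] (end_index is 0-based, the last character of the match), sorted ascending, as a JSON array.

Construct AC machine:
Trie (insert patterns):
  0='ε' goto b→9 c→3 d→5 e→1
  1='e' goto b→2 e→19
  2='eb' goto ·  ←P0
  3='c' goto d→4 e→18
  4='cd' goto ·  ←P1
  5='d' goto b→6 d→14  ←P7
  6='db' goto d→7
  7='dbd' goto e→8
  8='dbde' goto ·  ←P2
  9='b' goto c→10
  10='bc' goto b→11
  11='bcb' goto c→12
  12='bcbc' goto b→13
  13='bcbcb' goto ·  ←P3
  14='dd' goto a→15
  15='dda' goto c→16
  16='ddac' goto b→17
  17='ddacb' goto ·  ←P4
  18='ce' goto ·  ←P5
  19='ee' goto a→20
  20='eea' goto ·  ←P6

Failure links (BFS by depth):
  fail(1) 'e': from fail(0)=0 chase 'e': 0 ⇒ 0;  out=∅∪out(0)=∅
  fail(3) 'c': from fail(0)=0 chase 'c': 0 ⇒ 0;  out=∅∪out(0)=∅
  fail(5) 'd': from fail(0)=0 chase 'd': 0 ⇒ 0;  out={7}∪out(0)={7}
  fail(9) 'b': from fail(0)=0 chase 'b': 0 ⇒ 0;  out=∅∪out(0)=∅
  fail(2) 'eb': from fail(1)=0 chase 'b': 0 ⇒ 9;  out={0}∪out(9)={0}
  fail(4) 'cd': from fail(3)=0 chase 'd': 0 ⇒ 5;  out={1}∪out(5)={1,7}
  fail(6) 'db': from fail(5)=0 chase 'b': 0 ⇒ 9;  out=∅∪out(9)=∅
  fail(10) 'bc': from fail(9)=0 chase 'c': 0 ⇒ 3;  out=∅∪out(3)=∅
  fail(14) 'dd': from fail(5)=0 chase 'd': 0 ⇒ 5;  out=∅∪out(5)={7}
  fail(18) 'ce': from fail(3)=0 chase 'e': 0 ⇒ 1;  out={5}∪out(1)={5}
  fail(19) 'ee': from fail(1)=0 chase 'e': 0 ⇒ 1;  out=∅∪out(1)=∅
  fail(7) 'dbd': from fail(6)=9 chase 'd': 9→0 ⇒ 5;  out=∅∪out(5)={7}
  fail(11) 'bcb': from fail(10)=3 chase 'b': 3→0 ⇒ 9;  out=∅∪out(9)=∅
  fail(15) 'dda': from fail(14)=5 chase 'a': 5→0 ⇒ 0;  out=∅∪out(0)=∅
  fail(20) 'eea': from fail(19)=1 chase 'a': 1→0 ⇒ 0;  out={6}∪out(0)={6}
  fail(8) 'dbde': from fail(7)=5 chase 'e': 5→0 ⇒ 1;  out={2}∪out(1)={2}
  fail(12) 'bcbc': from fail(11)=9 chase 'c': 9 ⇒ 10;  out=∅∪out(10)=∅
  fail(16) 'ddac': from fail(15)=0 chase 'c': 0 ⇒ 3;  out=∅∪out(3)=∅
  fail(13) 'bcbcb': from fail(12)=10 chase 'b': 10 ⇒ 11;  out={3}∪out(11)={3}
  fail(17) 'ddacb': from fail(16)=3 chase 'b': 3→0 ⇒ 9;  out={4}∪out(9)={4}

Scan:
i=0 'b': node 0→9
i=1 'c': node 9→10
i=2 'b': node 10→11
i=3 'c': node 11→12
i=4 'b': node 12→13  emit P3@[0:4]
i=5 'b': node 13→9 (via fail)
i=6 'c': node 9→10
i=7 'b': node 10→11
i=8 'c': node 11→12
i=9 'b': node 12→13  emit P3@[5:9]
i=10 'e': node 13→1 (via fail)
i=11 'd': node 1→5 (via fail)  emit P7@[11:11]
i=12 'e': node 5→1 (via fail)
i=13 'b': node 1→2  emit P0@[12:13]
i=14 'c': node 2→10 (via fail)
i=15 'e': node 10→18 (via fail)  emit P5@[14:15]
i=16 'b': node 18→2 (via fail)  emit P0@[15:16]
i=17 'c': node 2→10 (via fail)
i=18 'd': node 10→4 (via fail)  emit P1@[17:18],P7@[18:18]
i=19 'e': node 4→1 (via fail)
i=20 'c': node 1→3 (via fail)
i=21 'c': node 3→3 (via fail)
i=22 'd': node 3→4  emit P1@[21:22],P7@[22:22]
i=23 'b': node 4→6 (via fail)
i=24 'c': node 6→10 (via fail)
i=25 'd': node 10→4 (via fail)  emit P1@[24:25],P7@[25:25]
i=26 'a': node 4→0 (via fail)
i=27 'd': node 0→5  emit P7@[27:27]
i=28 'd': node 5→14  emit P7@[28:28]
i=29 'a': node 14→15
i=30 'c': node 15→16
i=31 'b': node 16→17  emit P4@[27:31]
i=32 'e': node 17→1 (via fail)
i=33 'e': node 1→19
i=34 'a': node 19→20  emit P6@[32:34]
i=35 'd': node 20→5 (via fail)  emit P7@[35:35]
i=36 'b': node 5→6
i=37 'd': node 6→7  emit P7@[37:37]
i=38 'e': node 7→8  emit P2@[35:38]
i=39 'd': node 8→5 (via fail)  emit P7@[39:39]
i=40 'c': node 5→3 (via fail)
i=41 'e': node 3→18  emit P5@[40:41]

Result: [[4,3],[9,3],[11,7],[13,0],[15,5],[16,0],[18,1],[18,7],[22,1],[22,7],[25,1],[25,7],[27,7],[28,7],[31,4],[34,6],[35,7],[37,7],[38,2],[39,7],[41,5]]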